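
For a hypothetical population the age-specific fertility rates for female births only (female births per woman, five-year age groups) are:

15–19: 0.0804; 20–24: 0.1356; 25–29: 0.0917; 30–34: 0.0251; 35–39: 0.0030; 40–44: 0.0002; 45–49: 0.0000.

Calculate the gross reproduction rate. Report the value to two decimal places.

1.68

Sum of female ASFRs = 0.0804 + 0.1356 + 0.0917 + 0.0251 + 0.0030 + 0.0002 + 0.0000 = 0.3360
GRR = 5 × 0.3360 = 1.68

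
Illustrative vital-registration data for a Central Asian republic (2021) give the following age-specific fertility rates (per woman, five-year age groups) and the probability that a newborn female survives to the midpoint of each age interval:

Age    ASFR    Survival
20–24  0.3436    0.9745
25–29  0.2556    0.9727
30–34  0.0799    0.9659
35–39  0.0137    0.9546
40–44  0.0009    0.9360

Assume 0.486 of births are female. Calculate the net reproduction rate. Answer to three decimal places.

1.639

Proportion female at birth = 0.486.
Weighting each age-specific rate by interval width and survival:
  20–24: 5 × 0.3436 × 0.9745 = 1.67419
  25–29: 5 × 0.2556 × 0.9727 = 1.24311
  30–34: 5 × 0.0799 × 0.9659 = 0.38588
  35–39: 5 × 0.0137 × 0.9546 = 0.06539
  40–44: 5 × 0.0009 × 0.9360 = 0.00421
Sum = 3.37278
NRR = 0.486 × 3.37278 = 1.63917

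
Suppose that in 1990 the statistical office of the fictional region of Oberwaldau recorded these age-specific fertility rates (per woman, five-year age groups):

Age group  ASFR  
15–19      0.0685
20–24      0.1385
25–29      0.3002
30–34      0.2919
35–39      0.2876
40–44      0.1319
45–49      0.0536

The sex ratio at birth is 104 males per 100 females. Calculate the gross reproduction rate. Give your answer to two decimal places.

Proportion female at birth = 100 / (100 + 104) = 0.49020.
Sum of ASFRs = 0.0685 + 0.1385 + 0.3002 + 0.2919 + 0.2876 + 0.1319 + 0.0536 = 1.2722
TFR = 5 × 1.2722 = 6.361
GRR = 0.49020 × 6.361 = 3.11816

3.12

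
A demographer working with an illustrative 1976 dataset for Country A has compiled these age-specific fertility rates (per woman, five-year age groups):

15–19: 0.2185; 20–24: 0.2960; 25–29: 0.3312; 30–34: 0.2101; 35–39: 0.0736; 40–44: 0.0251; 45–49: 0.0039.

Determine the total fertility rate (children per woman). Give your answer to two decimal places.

5.79

Sum of ASFRs = 0.2185 + 0.2960 + 0.3312 + 0.2101 + 0.0736 + 0.0251 + 0.0039 = 1.1584
TFR = 5 × 1.1584 = 5.792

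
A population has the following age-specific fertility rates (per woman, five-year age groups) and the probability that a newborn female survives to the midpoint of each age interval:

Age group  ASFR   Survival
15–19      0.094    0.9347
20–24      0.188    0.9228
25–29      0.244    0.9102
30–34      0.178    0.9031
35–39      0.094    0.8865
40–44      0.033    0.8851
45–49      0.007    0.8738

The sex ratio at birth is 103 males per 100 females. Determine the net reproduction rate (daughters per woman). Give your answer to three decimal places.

Proportion female at birth = 100 / (100 + 103) = 0.49261.
Per-age-group product (5 × ASFR × survival probability):
  15–19: 5 × 0.094 × 0.9347 = 0.43931
  20–24: 5 × 0.188 × 0.9228 = 0.86743
  25–29: 5 × 0.244 × 0.9102 = 1.11044
  30–34: 5 × 0.178 × 0.9031 = 0.80376
  35–39: 5 × 0.094 × 0.8865 = 0.41666
  40–44: 5 × 0.033 × 0.8851 = 0.14604
  45–49: 5 × 0.007 × 0.8738 = 0.03058
Sum = 3.81422
NRR = 0.49261 × 3.81422 = 1.87892

1.879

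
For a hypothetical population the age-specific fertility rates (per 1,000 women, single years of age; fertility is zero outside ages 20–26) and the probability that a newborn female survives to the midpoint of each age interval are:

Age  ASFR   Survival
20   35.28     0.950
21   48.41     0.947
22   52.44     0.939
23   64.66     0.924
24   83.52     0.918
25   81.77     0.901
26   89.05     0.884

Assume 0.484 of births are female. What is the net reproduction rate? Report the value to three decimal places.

0.202

Proportion female at birth = 0.484.
Survival-weighted fertility by age (1·fₓ·Sₓ):
  20: 1 × 35.28/1000 × 0.950 = 0.03352
  21: 1 × 48.41/1000 × 0.947 = 0.04584
  22: 1 × 52.44/1000 × 0.939 = 0.04924
  23: 1 × 64.66/1000 × 0.924 = 0.05975
  24: 1 × 83.52/1000 × 0.918 = 0.07667
  25: 1 × 81.77/1000 × 0.901 = 0.07367
  26: 1 × 89.05/1000 × 0.884 = 0.07872
Sum = 0.41741
NRR = 0.484 × 0.41741 = 0.20203
An NRR under 1 implies long-run decline under these rates.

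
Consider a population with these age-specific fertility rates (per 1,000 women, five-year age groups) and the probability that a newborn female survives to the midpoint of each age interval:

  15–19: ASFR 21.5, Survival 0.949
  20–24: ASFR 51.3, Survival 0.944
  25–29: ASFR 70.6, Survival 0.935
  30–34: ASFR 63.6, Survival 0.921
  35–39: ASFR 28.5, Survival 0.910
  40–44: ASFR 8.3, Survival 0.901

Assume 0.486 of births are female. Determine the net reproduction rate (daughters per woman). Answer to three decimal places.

0.551

Proportion female at birth = 0.486.
Survival-weighted fertility by age (5·fₓ·Sₓ):
  15–19: 5 × 21.5/1000 × 0.949 = 0.10202
  20–24: 5 × 51.3/1000 × 0.944 = 0.24214
  25–29: 5 × 70.6/1000 × 0.935 = 0.33006
  30–34: 5 × 63.6/1000 × 0.921 = 0.29288
  35–39: 5 × 28.5/1000 × 0.910 = 0.12968
  40–44: 5 × 8.3/1000 × 0.901 = 0.03739
Sum = 1.13417
NRR = 0.486 × 1.13417 = 0.55121
With NRR below 1 the population is below replacement fertility.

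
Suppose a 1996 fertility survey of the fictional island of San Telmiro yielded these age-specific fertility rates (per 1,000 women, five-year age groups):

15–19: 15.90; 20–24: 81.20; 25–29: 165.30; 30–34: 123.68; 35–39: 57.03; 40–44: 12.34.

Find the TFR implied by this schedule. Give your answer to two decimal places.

2.28

Sum of ASFRs = 15.90 + 81.20 + 165.30 + 123.68 + 57.03 + 12.34 = 455.45
TFR = 5 × 455.45 / 1000 = 2.27725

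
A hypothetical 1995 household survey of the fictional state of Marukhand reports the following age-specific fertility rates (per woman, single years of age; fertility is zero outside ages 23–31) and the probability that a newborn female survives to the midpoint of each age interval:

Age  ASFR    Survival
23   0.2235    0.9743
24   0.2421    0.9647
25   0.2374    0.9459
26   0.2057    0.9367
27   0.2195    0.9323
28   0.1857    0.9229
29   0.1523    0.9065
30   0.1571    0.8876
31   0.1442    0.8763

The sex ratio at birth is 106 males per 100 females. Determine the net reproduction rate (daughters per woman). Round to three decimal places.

Proportion female at birth = 100 / (100 + 106) = 0.48544.
Each age group contributes 1 × ASFR × survival:
  23: 1 × 0.2235 × 0.9743 = 0.21776
  24: 1 × 0.2421 × 0.9647 = 0.23355
  25: 1 × 0.2374 × 0.9459 = 0.22456
  26: 1 × 0.2057 × 0.9367 = 0.19268
  27: 1 × 0.2195 × 0.9323 = 0.20464
  28: 1 × 0.1857 × 0.9229 = 0.17138
  29: 1 × 0.1523 × 0.9065 = 0.13806
  30: 1 × 0.1571 × 0.8876 = 0.13944
  31: 1 × 0.1442 × 0.8763 = 0.12636
Sum = 1.64843
NRR = 0.48544 × 1.64843 = 0.80021

0.800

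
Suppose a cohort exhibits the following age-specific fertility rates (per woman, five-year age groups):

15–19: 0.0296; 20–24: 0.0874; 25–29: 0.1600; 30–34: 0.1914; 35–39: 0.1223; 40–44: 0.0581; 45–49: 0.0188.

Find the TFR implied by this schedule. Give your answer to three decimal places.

Sum of ASFRs = 0.0296 + 0.0874 + 0.1600 + 0.1914 + 0.1223 + 0.0581 + 0.0188 = 0.6676
TFR = 5 × 0.6676 = 3.338

3.338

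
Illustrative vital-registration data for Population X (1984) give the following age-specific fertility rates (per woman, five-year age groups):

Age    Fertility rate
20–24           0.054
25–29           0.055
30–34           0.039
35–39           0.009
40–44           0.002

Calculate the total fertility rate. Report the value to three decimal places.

Sum of ASFRs = 0.054 + 0.055 + 0.039 + 0.009 + 0.002 = 0.159
TFR = 5 × 0.159 = 0.795

0.795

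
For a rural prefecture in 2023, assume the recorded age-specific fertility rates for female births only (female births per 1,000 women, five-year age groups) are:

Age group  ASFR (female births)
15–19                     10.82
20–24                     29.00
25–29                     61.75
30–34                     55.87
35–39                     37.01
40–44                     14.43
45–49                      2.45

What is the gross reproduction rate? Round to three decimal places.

1.057

Sum of female ASFRs = 10.82 + 29.00 + 61.75 + 55.87 + 37.01 + 14.43 + 2.45 = 211.33
GRR = 5 × 211.33 / 1000 = 1.05665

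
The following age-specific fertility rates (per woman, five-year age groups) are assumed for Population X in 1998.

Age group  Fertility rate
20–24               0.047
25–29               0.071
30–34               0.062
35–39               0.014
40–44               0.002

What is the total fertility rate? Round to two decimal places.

0.98

Sum of ASFRs = 0.047 + 0.071 + 0.062 + 0.014 + 0.002 = 0.196
TFR = 5 × 0.196 = 0.98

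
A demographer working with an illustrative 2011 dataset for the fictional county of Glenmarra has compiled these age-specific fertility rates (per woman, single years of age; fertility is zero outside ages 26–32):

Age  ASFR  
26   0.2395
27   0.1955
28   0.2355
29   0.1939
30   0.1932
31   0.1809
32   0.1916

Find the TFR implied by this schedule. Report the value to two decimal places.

1.43

Sum of ASFRs = 0.2395 + 0.1955 + 0.2355 + 0.1939 + 0.1932 + 0.1809 + 0.1916 = 1.4301
TFR = 1.4301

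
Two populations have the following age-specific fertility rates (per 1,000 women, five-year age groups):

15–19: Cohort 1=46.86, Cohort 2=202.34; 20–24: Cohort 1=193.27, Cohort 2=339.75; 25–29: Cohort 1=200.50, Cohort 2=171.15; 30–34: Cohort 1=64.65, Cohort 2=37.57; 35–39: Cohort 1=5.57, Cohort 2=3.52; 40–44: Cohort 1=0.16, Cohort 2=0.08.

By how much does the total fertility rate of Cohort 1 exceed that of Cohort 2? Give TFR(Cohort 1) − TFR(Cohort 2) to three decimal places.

-1.217

Cohort 1:
  Sum of ASFRs = 46.86 + 193.27 + 200.50 + 64.65 + 5.57 + 0.16 = 511.01
  TFR = 5 × 511.01 / 1000 = 2.55505
Cohort 2:
  Sum of ASFRs = 202.34 + 339.75 + 171.15 + 37.57 + 3.52 + 0.08 = 754.41
  TFR = 5 × 754.41 / 1000 = 3.77205
Difference = 2.55505 − 3.77205 = -1.217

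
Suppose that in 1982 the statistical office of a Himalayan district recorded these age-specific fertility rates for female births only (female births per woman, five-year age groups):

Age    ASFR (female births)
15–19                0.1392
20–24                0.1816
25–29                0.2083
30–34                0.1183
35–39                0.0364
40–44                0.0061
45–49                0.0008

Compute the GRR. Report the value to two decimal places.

3.45

Sum of female ASFRs = 0.1392 + 0.1816 + 0.2083 + 0.1183 + 0.0364 + 0.0061 + 0.0008 = 0.6907
GRR = 5 × 0.6907 = 3.4535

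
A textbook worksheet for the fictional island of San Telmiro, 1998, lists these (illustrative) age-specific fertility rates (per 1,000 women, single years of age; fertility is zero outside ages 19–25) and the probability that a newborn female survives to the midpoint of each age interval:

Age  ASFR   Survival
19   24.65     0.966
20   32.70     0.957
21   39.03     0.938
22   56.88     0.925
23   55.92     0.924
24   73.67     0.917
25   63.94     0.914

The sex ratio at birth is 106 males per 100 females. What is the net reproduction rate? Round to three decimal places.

0.156

Proportion female at birth = 100 / (100 + 106) = 0.48544.
Weighting each age-specific rate by interval width and survival:
  19: 1 × 24.65/1000 × 0.966 = 0.02381
  20: 1 × 32.70/1000 × 0.957 = 0.03129
  21: 1 × 39.03/1000 × 0.938 = 0.03661
  22: 1 × 56.88/1000 × 0.925 = 0.05261
  23: 1 × 55.92/1000 × 0.924 = 0.05167
  24: 1 × 73.67/1000 × 0.917 = 0.06756
  25: 1 × 63.94/1000 × 0.914 = 0.05844
Sum = 0.32199
NRR = 0.48544 × 0.32199 = 0.15631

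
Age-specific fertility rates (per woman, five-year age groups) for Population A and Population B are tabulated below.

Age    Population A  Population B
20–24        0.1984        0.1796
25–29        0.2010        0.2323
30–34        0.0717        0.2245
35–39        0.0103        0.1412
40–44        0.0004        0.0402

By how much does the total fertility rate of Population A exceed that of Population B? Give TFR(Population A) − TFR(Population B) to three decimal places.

-1.680

Population A:
  Sum of ASFRs = 0.1984 + 0.2010 + 0.0717 + 0.0103 + 0.0004 = 0.4818
  TFR = 5 × 0.4818 = 2.409
Population B:
  Sum of ASFRs = 0.1796 + 0.2323 + 0.2245 + 0.1412 + 0.0402 = 0.8178
  TFR = 5 × 0.8178 = 4.089
Difference = 2.409 − 4.089 = -1.68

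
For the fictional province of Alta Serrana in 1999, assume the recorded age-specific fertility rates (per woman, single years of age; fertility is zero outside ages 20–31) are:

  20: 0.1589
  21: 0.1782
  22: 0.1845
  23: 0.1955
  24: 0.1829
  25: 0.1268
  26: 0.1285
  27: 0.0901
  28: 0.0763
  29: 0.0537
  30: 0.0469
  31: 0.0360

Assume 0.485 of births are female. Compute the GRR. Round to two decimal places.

Proportion female at birth = 0.485.
Sum of ASFRs = 0.1589 + 0.1782 + 0.1845 + 0.1955 + 0.1829 + 0.1268 + 0.1285 + 0.0901 + 0.0763 + 0.0537 + 0.0469 + 0.0360 = 1.4583
TFR = 1.4583
GRR = 0.485 × 1.4583 = 0.70728

0.71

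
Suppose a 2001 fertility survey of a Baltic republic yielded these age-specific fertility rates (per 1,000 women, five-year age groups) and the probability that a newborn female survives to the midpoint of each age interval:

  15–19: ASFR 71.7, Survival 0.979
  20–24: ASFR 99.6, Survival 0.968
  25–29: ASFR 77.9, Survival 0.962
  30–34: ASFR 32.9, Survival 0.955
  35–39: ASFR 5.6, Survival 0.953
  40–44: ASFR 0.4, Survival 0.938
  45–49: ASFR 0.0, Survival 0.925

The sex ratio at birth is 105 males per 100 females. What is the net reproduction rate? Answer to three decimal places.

Proportion female at birth = 100 / (100 + 105) = 0.48780.
Weighting each age-specific rate by interval width and survival:
  15–19: 5 × 71.7/1000 × 0.979 = 0.35097
  20–24: 5 × 99.6/1000 × 0.968 = 0.48206
  25–29: 5 × 77.9/1000 × 0.962 = 0.37470
  30–34: 5 × 32.9/1000 × 0.955 = 0.15710
  35–39: 5 × 5.6/1000 × 0.953 = 0.02668
  40–44: 5 × 0.4/1000 × 0.938 = 0.00188
  45–49: 5 × 0.0/1000 × 0.925 = 0.00000
Sum = 1.39339
NRR = 0.48780 × 1.39339 = 0.67970

0.680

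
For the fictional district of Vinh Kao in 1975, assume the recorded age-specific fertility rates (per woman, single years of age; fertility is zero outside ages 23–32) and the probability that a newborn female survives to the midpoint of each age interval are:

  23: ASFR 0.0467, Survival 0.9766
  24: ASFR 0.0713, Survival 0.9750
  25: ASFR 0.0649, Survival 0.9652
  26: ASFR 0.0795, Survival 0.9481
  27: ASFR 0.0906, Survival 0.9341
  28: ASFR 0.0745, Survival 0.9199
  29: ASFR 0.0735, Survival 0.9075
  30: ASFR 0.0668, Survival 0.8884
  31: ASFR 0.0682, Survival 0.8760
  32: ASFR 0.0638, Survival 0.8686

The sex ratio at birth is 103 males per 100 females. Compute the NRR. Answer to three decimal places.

Proportion female at birth = 100 / (100 + 103) = 0.49261.
Per-age-group product (1 × ASFR × survival probability):
  23: 1 × 0.0467 × 0.9766 = 0.04561
  24: 1 × 0.0713 × 0.9750 = 0.06952
  25: 1 × 0.0649 × 0.9652 = 0.06264
  26: 1 × 0.0795 × 0.9481 = 0.07537
  27: 1 × 0.0906 × 0.9341 = 0.08463
  28: 1 × 0.0745 × 0.9199 = 0.06853
  29: 1 × 0.0735 × 0.9075 = 0.06670
  30: 1 × 0.0668 × 0.8884 = 0.05935
  31: 1 × 0.0682 × 0.8760 = 0.05974
  32: 1 × 0.0638 × 0.8686 = 0.05542
Sum = 0.64751
NRR = 0.49261 × 0.64751 = 0.31897
NRR < 1, so the cohort does not fully replace itself.

0.319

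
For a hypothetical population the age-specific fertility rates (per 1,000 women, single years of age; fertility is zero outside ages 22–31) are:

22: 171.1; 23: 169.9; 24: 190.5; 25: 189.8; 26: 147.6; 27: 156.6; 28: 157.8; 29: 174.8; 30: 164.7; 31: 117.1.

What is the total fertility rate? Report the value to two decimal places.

Sum of ASFRs = 171.1 + 169.9 + 190.5 + 189.8 + 147.6 + 156.6 + 157.8 + 174.8 + 164.7 + 117.1 = 1639.9
TFR = 1639.9 / 1000 = 1.6399

1.64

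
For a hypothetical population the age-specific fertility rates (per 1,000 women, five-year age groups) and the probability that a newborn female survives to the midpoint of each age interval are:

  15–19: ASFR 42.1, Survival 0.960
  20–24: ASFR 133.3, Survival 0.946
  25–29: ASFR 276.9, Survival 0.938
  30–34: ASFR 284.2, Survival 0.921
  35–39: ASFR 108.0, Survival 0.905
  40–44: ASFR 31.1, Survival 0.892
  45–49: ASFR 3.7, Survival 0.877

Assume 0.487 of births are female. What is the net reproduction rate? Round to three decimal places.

Proportion female at birth = 0.487.
Weighting each age-specific rate by interval width and survival:
  15–19: 5 × 42.1/1000 × 0.960 = 0.20208
  20–24: 5 × 133.3/1000 × 0.946 = 0.63051
  25–29: 5 × 276.9/1000 × 0.938 = 1.29866
  30–34: 5 × 284.2/1000 × 0.921 = 1.30874
  35–39: 5 × 108.0/1000 × 0.905 = 0.48870
  40–44: 5 × 31.1/1000 × 0.892 = 0.13871
  45–49: 5 × 3.7/1000 × 0.877 = 0.01622
Sum = 4.08362
NRR = 0.487 × 4.08362 = 1.98872
An NRR exceeding 1 indicates intrinsic growth under these rates.

1.989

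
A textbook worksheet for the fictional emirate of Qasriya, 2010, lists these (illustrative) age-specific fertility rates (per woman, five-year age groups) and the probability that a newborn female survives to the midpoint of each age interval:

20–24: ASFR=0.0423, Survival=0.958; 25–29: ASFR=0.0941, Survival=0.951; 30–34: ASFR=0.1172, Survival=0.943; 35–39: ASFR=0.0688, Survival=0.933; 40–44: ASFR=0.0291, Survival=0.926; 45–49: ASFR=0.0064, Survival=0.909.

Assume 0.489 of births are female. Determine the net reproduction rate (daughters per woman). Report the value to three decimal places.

Proportion female at birth = 0.489.
Survival-weighted fertility by age (5·fₓ·Sₓ):
  20–24: 5 × 0.0423 × 0.958 = 0.20262
  25–29: 5 × 0.0941 × 0.951 = 0.44745
  30–34: 5 × 0.1172 × 0.943 = 0.55260
  35–39: 5 × 0.0688 × 0.933 = 0.32095
  40–44: 5 × 0.0291 × 0.926 = 0.13473
  45–49: 5 × 0.0064 × 0.909 = 0.02909
Sum = 1.68744
NRR = 0.489 × 1.68744 = 0.82516
With NRR below 1 the population is below replacement fertility.

0.825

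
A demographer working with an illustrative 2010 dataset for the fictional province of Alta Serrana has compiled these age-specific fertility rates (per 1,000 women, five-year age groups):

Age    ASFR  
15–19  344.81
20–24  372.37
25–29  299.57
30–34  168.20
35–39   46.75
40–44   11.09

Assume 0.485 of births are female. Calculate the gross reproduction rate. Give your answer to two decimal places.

3.01

Proportion female at birth = 0.485.
Sum of ASFRs = 344.81 + 372.37 + 299.57 + 168.20 + 46.75 + 11.09 = 1242.79
TFR = 5 × 1242.79 / 1000 = 6.21395
GRR = 0.485 × 6.21395 = 3.01377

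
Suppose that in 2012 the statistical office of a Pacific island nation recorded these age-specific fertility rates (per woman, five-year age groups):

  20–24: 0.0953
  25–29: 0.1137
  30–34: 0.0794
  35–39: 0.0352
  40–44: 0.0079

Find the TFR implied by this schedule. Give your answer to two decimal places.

Sum of ASFRs = 0.0953 + 0.1137 + 0.0794 + 0.0352 + 0.0079 = 0.3315
TFR = 5 × 0.3315 = 1.6575

1.66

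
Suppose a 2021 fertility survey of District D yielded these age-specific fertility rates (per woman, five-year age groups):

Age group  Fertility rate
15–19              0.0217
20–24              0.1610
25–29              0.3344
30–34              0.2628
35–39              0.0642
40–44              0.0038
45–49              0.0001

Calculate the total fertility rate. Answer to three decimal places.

Sum of ASFRs = 0.0217 + 0.1610 + 0.3344 + 0.2628 + 0.0642 + 0.0038 + 0.0001 = 0.8480
TFR = 5 × 0.8480 = 4.24

4.240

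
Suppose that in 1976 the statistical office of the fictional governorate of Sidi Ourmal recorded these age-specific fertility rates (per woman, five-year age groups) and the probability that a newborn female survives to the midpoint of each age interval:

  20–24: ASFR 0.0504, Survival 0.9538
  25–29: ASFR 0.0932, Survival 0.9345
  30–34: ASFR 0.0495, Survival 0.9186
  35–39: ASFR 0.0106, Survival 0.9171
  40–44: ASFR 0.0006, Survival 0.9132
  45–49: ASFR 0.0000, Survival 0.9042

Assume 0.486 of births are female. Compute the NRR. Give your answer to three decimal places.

Proportion female at birth = 0.486.
Each age group contributes 5 × ASFR × survival:
  20–24: 5 × 0.0504 × 0.9538 = 0.24036
  25–29: 5 × 0.0932 × 0.9345 = 0.43548
  30–34: 5 × 0.0495 × 0.9186 = 0.22735
  35–39: 5 × 0.0106 × 0.9171 = 0.04861
  40–44: 5 × 0.0006 × 0.9132 = 0.00274
  45–49: 5 × 0.0000 × 0.9042 = 0.00000
Sum = 0.95454
NRR = 0.486 × 0.95454 = 0.46391
An NRR under 1 implies long-run decline under these rates.

0.464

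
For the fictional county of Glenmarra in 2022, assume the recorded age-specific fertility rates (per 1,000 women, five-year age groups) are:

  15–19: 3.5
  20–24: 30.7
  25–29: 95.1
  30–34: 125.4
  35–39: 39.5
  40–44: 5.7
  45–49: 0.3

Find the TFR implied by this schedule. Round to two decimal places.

1.50

Sum of ASFRs = 3.5 + 30.7 + 95.1 + 125.4 + 39.5 + 5.7 + 0.3 = 300.2
TFR = 5 × 300.2 / 1000 = 1.501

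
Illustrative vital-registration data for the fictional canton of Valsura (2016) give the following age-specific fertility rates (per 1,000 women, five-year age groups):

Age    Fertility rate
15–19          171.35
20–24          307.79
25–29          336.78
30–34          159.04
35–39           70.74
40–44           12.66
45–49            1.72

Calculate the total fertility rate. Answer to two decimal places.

5.30

Sum of ASFRs = 171.35 + 307.79 + 336.78 + 159.04 + 70.74 + 12.66 + 1.72 = 1060.08
TFR = 5 × 1060.08 / 1000 = 5.3004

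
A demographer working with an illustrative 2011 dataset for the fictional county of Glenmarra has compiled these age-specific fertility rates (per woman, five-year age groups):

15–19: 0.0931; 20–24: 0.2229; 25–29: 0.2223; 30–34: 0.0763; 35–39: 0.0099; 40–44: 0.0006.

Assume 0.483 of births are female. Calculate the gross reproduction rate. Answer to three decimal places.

Proportion female at birth = 0.483.
Sum of ASFRs = 0.0931 + 0.2229 + 0.2223 + 0.0763 + 0.0099 + 0.0006 = 0.6251
TFR = 5 × 0.6251 = 3.1255
GRR = 0.483 × 3.1255 = 1.50962

1.510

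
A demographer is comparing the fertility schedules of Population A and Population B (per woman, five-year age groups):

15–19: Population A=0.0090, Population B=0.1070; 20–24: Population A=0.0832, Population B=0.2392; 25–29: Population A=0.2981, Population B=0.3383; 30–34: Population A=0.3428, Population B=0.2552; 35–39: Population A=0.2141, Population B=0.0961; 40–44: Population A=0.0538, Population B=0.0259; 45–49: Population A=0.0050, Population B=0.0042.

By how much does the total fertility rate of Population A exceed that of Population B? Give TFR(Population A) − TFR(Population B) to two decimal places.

Population A:
  Sum of ASFRs = 0.0090 + 0.0832 + 0.2981 + 0.3428 + 0.2141 + 0.0538 + 0.0050 = 1.0060
  TFR = 5 × 1.0060 = 5.03
Population B:
  Sum of ASFRs = 0.1070 + 0.2392 + 0.3383 + 0.2552 + 0.0961 + 0.0259 + 0.0042 = 1.0659
  TFR = 5 × 1.0659 = 5.3295
Difference = 5.03 − 5.3295 = -0.2995

-0.30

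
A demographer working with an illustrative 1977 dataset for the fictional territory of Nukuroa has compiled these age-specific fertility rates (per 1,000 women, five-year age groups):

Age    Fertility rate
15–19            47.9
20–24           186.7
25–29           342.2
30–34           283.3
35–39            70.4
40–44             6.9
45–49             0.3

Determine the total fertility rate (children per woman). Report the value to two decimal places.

Sum of ASFRs = 47.9 + 186.7 + 342.2 + 283.3 + 70.4 + 6.9 + 0.3 = 937.7
TFR = 5 × 937.7 / 1000 = 4.6885

4.69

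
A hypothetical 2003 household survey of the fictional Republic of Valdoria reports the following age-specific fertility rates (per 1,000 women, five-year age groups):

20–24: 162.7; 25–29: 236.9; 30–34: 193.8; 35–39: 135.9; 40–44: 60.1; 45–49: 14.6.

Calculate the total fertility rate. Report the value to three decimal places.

4.020

Sum of ASFRs = 162.7 + 236.9 + 193.8 + 135.9 + 60.1 + 14.6 = 804.0
TFR = 5 × 804.0 / 1000 = 4.02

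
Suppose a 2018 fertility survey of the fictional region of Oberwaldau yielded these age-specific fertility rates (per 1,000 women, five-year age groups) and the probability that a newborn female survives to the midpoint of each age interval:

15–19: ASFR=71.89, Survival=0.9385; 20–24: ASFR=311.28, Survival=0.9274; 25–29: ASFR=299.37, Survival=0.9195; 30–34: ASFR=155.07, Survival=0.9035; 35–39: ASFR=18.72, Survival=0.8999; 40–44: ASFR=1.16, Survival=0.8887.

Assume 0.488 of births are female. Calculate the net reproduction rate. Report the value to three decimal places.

1.926

Proportion female at birth = 0.488.
Per-age-group product (5 × ASFR × survival probability):
  15–19: 5 × 71.89/1000 × 0.9385 = 0.33734
  20–24: 5 × 311.28/1000 × 0.9274 = 1.44341
  25–29: 5 × 299.37/1000 × 0.9195 = 1.37635
  30–34: 5 × 155.07/1000 × 0.9035 = 0.70053
  35–39: 5 × 18.72/1000 × 0.8999 = 0.08423
  40–44: 5 × 1.16/1000 × 0.8887 = 0.00515
Sum = 3.94701
NRR = 0.488 × 3.94701 = 1.92614
An NRR exceeding 1 indicates intrinsic growth under these rates.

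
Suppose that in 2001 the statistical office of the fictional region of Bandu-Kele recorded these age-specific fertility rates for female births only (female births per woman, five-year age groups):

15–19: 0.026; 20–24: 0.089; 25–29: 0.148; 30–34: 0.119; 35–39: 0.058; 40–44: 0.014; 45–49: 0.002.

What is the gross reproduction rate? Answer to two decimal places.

2.28

Sum of female ASFRs = 0.026 + 0.089 + 0.148 + 0.119 + 0.058 + 0.014 + 0.002 = 0.456
GRR = 5 × 0.456 = 2.28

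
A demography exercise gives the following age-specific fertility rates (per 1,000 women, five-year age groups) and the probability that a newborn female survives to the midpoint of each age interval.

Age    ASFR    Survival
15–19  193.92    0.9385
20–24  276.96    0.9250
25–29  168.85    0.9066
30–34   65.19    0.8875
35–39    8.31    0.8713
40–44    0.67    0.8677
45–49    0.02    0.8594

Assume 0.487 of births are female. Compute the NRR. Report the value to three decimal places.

Proportion female at birth = 0.487.
Weighting each age-specific rate by interval width and survival:
  15–19: 5 × 193.92/1000 × 0.9385 = 0.90997
  20–24: 5 × 276.96/1000 × 0.9250 = 1.28094
  25–29: 5 × 168.85/1000 × 0.9066 = 0.76540
  30–34: 5 × 65.19/1000 × 0.8875 = 0.28928
  35–39: 5 × 8.31/1000 × 0.8713 = 0.03620
  40–44: 5 × 0.67/1000 × 0.8677 = 0.00291
  45–49: 5 × 0.02/1000 × 0.8594 = 0.00009
Sum = 3.28479
NRR = 0.487 × 3.28479 = 1.59969
With NRR above 1 the population is above replacement fertility.

1.600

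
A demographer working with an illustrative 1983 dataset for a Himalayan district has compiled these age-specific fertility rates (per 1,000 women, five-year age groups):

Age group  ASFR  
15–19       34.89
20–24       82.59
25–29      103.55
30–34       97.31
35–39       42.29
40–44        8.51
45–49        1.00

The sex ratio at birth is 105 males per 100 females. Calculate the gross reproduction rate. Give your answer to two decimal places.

0.90

Proportion female at birth = 100 / (100 + 105) = 0.48780.
Sum of ASFRs = 34.89 + 82.59 + 103.55 + 97.31 + 42.29 + 8.51 + 1.00 = 370.14
TFR = 5 × 370.14 / 1000 = 1.8507
GRR = 0.48780 × 1.8507 = 0.90277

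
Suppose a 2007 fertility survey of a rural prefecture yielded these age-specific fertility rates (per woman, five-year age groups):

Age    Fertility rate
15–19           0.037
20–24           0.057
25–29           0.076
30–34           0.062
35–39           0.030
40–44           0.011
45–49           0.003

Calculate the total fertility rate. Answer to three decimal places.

Sum of ASFRs = 0.037 + 0.057 + 0.076 + 0.062 + 0.030 + 0.011 + 0.003 = 0.276
TFR = 5 × 0.276 = 1.38

1.380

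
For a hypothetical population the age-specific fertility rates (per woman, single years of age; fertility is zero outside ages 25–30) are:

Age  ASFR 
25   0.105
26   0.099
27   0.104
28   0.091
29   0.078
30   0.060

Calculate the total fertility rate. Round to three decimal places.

Sum of ASFRs = 0.105 + 0.099 + 0.104 + 0.091 + 0.078 + 0.060 = 0.537
TFR = 0.537

0.537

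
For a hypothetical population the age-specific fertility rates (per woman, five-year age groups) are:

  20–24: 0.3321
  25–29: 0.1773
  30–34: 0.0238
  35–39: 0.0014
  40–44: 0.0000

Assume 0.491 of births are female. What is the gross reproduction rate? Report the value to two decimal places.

1.31

Proportion female at birth = 0.491.
Sum of ASFRs = 0.3321 + 0.1773 + 0.0238 + 0.0014 + 0.0000 = 0.5346
TFR = 5 × 0.5346 = 2.673
GRR = 0.491 × 2.673 = 1.31244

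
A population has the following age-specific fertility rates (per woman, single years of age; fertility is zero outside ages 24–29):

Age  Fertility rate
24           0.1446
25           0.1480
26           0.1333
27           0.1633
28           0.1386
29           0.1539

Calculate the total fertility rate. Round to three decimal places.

Sum of ASFRs = 0.1446 + 0.1480 + 0.1333 + 0.1633 + 0.1386 + 0.1539 = 0.8817
TFR = 0.8817

0.882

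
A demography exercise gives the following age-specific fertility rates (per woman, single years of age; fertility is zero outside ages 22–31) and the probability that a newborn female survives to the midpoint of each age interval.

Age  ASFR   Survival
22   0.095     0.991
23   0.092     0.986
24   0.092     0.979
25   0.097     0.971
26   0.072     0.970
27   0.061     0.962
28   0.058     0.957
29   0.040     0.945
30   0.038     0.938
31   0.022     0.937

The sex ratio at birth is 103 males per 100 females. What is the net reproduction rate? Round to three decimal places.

Proportion female at birth = 100 / (100 + 103) = 0.49261.
Weighting each age-specific rate by interval width and survival:
  22: 1 × 0.095 × 0.991 = 0.09415
  23: 1 × 0.092 × 0.986 = 0.09071
  24: 1 × 0.092 × 0.979 = 0.09007
  25: 1 × 0.097 × 0.971 = 0.09419
  26: 1 × 0.072 × 0.970 = 0.06984
  27: 1 × 0.061 × 0.962 = 0.05868
  28: 1 × 0.058 × 0.957 = 0.05551
  29: 1 × 0.040 × 0.945 = 0.03780
  30: 1 × 0.038 × 0.938 = 0.03564
  31: 1 × 0.022 × 0.937 = 0.02061
Sum = 0.64720
NRR = 0.49261 × 0.64720 = 0.31882

0.319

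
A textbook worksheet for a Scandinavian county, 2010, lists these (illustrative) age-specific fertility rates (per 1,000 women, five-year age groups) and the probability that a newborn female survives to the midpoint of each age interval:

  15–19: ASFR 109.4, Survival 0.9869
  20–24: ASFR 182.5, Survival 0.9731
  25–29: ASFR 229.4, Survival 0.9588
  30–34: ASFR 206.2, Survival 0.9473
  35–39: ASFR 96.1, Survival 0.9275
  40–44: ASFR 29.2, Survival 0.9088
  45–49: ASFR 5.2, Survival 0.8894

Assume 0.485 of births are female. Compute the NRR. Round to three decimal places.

1.991

Proportion female at birth = 0.485.
Survival-weighted fertility by age (5·fₓ·Sₓ):
  15–19: 5 × 109.4/1000 × 0.9869 = 0.53983
  20–24: 5 × 182.5/1000 × 0.9731 = 0.88795
  25–29: 5 × 229.4/1000 × 0.9588 = 1.09974
  30–34: 5 × 206.2/1000 × 0.9473 = 0.97667
  35–39: 5 × 96.1/1000 × 0.9275 = 0.44566
  40–44: 5 × 29.2/1000 × 0.9088 = 0.13268
  45–49: 5 × 5.2/1000 × 0.8894 = 0.02312
Sum = 4.10565
NRR = 0.485 × 4.10565 = 1.99124
An NRR exceeding 1 indicates intrinsic growth under these rates.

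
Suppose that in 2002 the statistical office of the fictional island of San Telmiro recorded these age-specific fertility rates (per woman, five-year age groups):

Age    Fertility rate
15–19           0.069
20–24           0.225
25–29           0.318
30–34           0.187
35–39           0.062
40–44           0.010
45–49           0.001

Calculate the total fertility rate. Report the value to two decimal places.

Sum of ASFRs = 0.069 + 0.225 + 0.318 + 0.187 + 0.062 + 0.010 + 0.001 = 0.872
TFR = 5 × 0.872 = 4.36

4.36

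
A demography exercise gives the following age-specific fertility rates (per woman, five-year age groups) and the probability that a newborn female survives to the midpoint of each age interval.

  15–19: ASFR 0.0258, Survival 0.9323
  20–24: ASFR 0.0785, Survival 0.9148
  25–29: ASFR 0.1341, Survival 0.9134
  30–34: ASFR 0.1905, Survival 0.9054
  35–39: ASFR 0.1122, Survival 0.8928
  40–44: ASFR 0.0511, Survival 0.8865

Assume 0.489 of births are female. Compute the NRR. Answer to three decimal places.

Proportion female at birth = 0.489.
Per-age-group product (5 × ASFR × survival probability):
  15–19: 5 × 0.0258 × 0.9323 = 0.12027
  20–24: 5 × 0.0785 × 0.9148 = 0.35906
  25–29: 5 × 0.1341 × 0.9134 = 0.61243
  30–34: 5 × 0.1905 × 0.9054 = 0.86239
  35–39: 5 × 0.1122 × 0.8928 = 0.50086
  40–44: 5 × 0.0511 × 0.8865 = 0.22650
Sum = 2.68151
NRR = 0.489 × 2.68151 = 1.31126

1.311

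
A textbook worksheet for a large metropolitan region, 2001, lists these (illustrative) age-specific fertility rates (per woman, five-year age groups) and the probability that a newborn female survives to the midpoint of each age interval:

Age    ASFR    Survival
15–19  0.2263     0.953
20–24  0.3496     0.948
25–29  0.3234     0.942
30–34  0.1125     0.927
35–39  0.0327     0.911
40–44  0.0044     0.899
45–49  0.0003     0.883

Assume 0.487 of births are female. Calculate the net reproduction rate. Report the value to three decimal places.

2.411

Proportion female at birth = 0.487.
Weighting each age-specific rate by interval width and survival:
  15–19: 5 × 0.2263 × 0.953 = 1.07832
  20–24: 5 × 0.3496 × 0.948 = 1.65710
  25–29: 5 × 0.3234 × 0.942 = 1.52321
  30–34: 5 × 0.1125 × 0.927 = 0.52144
  35–39: 5 × 0.0327 × 0.911 = 0.14895
  40–44: 5 × 0.0044 × 0.899 = 0.01978
  45–49: 5 × 0.0003 × 0.883 = 0.00132
Sum = 4.95012
NRR = 0.487 × 4.95012 = 2.41071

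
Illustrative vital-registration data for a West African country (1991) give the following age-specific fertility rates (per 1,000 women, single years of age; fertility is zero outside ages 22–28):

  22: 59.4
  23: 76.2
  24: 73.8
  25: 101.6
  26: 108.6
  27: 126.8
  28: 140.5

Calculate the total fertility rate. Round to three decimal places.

0.687

Sum of ASFRs = 59.4 + 76.2 + 73.8 + 101.6 + 108.6 + 126.8 + 140.5 = 686.9
TFR = 686.9 / 1000 = 0.6869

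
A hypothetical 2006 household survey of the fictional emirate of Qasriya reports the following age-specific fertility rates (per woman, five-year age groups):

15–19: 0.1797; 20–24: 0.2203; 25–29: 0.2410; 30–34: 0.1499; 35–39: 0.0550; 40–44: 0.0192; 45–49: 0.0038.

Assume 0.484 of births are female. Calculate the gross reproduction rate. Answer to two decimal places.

Proportion female at birth = 0.484.
Sum of ASFRs = 0.1797 + 0.2203 + 0.2410 + 0.1499 + 0.0550 + 0.0192 + 0.0038 = 0.8689
TFR = 5 × 0.8689 = 4.3445
GRR = 0.484 × 4.3445 = 2.10274

2.10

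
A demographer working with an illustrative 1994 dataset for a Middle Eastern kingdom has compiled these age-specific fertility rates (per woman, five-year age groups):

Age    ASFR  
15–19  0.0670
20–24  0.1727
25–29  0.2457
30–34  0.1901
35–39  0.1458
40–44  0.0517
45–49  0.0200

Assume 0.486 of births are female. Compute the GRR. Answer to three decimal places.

2.170

Proportion female at birth = 0.486.
Sum of ASFRs = 0.0670 + 0.1727 + 0.2457 + 0.1901 + 0.1458 + 0.0517 + 0.0200 = 0.8930
TFR = 5 × 0.8930 = 4.465
GRR = 0.486 × 4.465 = 2.16999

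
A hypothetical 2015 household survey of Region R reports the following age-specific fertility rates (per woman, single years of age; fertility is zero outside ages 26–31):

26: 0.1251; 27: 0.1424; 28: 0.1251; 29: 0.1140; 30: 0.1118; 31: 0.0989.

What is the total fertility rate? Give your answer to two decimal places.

Sum of ASFRs = 0.1251 + 0.1424 + 0.1251 + 0.1140 + 0.1118 + 0.0989 = 0.7173
TFR = 0.7173

0.72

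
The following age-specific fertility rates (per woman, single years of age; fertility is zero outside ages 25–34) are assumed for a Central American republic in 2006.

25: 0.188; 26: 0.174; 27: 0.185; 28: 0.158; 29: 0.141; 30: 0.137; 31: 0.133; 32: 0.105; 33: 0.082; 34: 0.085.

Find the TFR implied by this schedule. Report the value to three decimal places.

1.388

Sum of ASFRs = 0.188 + 0.174 + 0.185 + 0.158 + 0.141 + 0.137 + 0.133 + 0.105 + 0.082 + 0.085 = 1.388
TFR = 1.388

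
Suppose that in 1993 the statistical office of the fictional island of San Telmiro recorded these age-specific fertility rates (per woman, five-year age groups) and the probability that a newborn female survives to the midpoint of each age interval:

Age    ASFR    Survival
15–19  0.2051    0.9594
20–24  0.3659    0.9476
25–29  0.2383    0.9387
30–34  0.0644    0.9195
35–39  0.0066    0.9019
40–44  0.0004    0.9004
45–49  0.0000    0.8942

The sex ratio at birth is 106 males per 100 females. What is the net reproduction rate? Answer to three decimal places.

2.021

Proportion female at birth = 100 / (100 + 106) = 0.48544.
Survival-weighted fertility by age (5·fₓ·Sₓ):
  15–19: 5 × 0.2051 × 0.9594 = 0.98386
  20–24: 5 × 0.3659 × 0.9476 = 1.73363
  25–29: 5 × 0.2383 × 0.9387 = 1.11846
  30–34: 5 × 0.0644 × 0.9195 = 0.29608
  35–39: 5 × 0.0066 × 0.9019 = 0.02976
  40–44: 5 × 0.0004 × 0.9004 = 0.00180
  45–49: 5 × 0.0000 × 0.8942 = 0.00000
Sum = 4.16359
NRR = 0.48544 × 4.16359 = 2.02117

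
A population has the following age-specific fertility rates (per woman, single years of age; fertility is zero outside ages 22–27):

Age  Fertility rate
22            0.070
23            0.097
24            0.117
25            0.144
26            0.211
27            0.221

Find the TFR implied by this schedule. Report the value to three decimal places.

0.860

Sum of ASFRs = 0.070 + 0.097 + 0.117 + 0.144 + 0.211 + 0.221 = 0.860
TFR = 0.86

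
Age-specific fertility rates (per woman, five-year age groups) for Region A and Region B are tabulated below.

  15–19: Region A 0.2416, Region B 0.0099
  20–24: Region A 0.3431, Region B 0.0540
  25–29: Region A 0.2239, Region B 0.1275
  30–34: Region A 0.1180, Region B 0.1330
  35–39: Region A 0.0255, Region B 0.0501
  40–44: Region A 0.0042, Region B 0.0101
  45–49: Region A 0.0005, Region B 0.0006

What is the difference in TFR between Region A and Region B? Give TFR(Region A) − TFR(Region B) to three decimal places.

Region A:
  Sum of ASFRs = 0.2416 + 0.3431 + 0.2239 + 0.1180 + 0.0255 + 0.0042 + 0.0005 = 0.9568
  TFR = 5 × 0.9568 = 4.784
Region B:
  Sum of ASFRs = 0.0099 + 0.0540 + 0.1275 + 0.1330 + 0.0501 + 0.0101 + 0.0006 = 0.3852
  TFR = 5 × 0.3852 = 1.926
Difference = 4.784 − 1.926 = 2.858

2.858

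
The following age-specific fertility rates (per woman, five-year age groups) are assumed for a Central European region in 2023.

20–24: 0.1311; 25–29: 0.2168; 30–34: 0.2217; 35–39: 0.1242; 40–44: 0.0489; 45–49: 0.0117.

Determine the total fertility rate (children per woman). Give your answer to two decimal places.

Sum of ASFRs = 0.1311 + 0.2168 + 0.2217 + 0.1242 + 0.0489 + 0.0117 = 0.7544
TFR = 5 × 0.7544 = 3.772

3.77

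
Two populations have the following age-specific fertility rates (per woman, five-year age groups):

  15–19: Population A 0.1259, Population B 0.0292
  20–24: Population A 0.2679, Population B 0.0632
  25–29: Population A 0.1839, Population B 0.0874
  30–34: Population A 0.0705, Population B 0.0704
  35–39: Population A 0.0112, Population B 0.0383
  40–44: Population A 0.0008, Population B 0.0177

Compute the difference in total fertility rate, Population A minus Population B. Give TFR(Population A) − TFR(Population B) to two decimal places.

Population A:
  Sum of ASFRs = 0.1259 + 0.2679 + 0.1839 + 0.0705 + 0.0112 + 0.0008 = 0.6602
  TFR = 5 × 0.6602 = 3.301
Population B:
  Sum of ASFRs = 0.0292 + 0.0632 + 0.0874 + 0.0704 + 0.0383 + 0.0177 = 0.3062
  TFR = 5 × 0.3062 = 1.531
Difference = 3.301 − 1.531 = 1.77

1.77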